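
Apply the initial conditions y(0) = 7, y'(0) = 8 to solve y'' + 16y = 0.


Characteristic roots of r² + 16 = 0 are ±4i, so y = C₁cos(4x) + C₂sin(4x).
Apply y(0) = 7: C₁ = 7. Differentiate and apply y'(0) = 8: 4·C₂ = 8, so C₂ = 2.
Particular solution: y = 7cos(4x) + 2sin(4x).


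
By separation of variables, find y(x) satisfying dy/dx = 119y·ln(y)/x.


Separate: dy/[y ln(y)] = 119 dx/x.
Substitute u = ln(y): du/u = 119 dx/x.
Integrate: ln|ln(y)| = 119ln|x| + C₀, hence ln(y) = C·x^119.


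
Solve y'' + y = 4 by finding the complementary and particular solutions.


Homogeneous part: r² + 1 = 0 ⇒ r = ±1i, so y_h = C₁cos(x) + C₂sin(x).
Try constant y_p = A; plug in: 1A = 4 ⇒ A = 4.
General solution: y = C₁cos(x) + C₂sin(x) + 4.


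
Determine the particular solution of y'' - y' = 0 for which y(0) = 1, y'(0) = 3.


Characteristic roots of r² - r = 0 are 1, 0.
General solution y = c₁ e^(x) + c₂.
Apply y(0) = 1: c₁ + c₂ = 1. Apply y'(0) = 3: 1 c₁ + 0 c₂ = 3.
Solve: c₁ = 3, c₂ = -2.
Particular solution: y = 3e^(x) - 2.


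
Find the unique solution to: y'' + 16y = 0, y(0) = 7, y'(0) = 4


Characteristic roots of r² + 16 = 0 are ±4i, so y = C₁cos(4x) + C₂sin(4x).
Apply y(0) = 7: C₁ = 7. Differentiate and apply y'(0) = 4: 4·C₂ = 4, so C₂ = 1.
Particular solution: y = 7cos(4x) + sin(4x).


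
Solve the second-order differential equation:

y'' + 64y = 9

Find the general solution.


Homogeneous part: r² + 64 = 0 ⇒ r = ±8i, so y_h = C₁cos(8x) + C₂sin(8x).
Try constant y_p = A; plug in: 64A = 9 ⇒ A = 9/64.
General solution: y = C₁cos(8x) + C₂sin(8x) + 9/64.


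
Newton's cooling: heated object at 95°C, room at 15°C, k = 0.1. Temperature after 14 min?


Newton's law: dT/dt = -k(T - T_a) has solution T(t) = T_a + (T₀ - T_a)e^(-kt).
Plug in T_a = 15, T₀ = 95, k = 0.1, t = 14: T(14) = 15 + (80)e^(-1.40) ≈ 34.7°C.


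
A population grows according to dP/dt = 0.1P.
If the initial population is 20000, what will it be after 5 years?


The ODE dP/dt = 0.1P has solution P(t) = P(0)e^(0.1t).
Substitute P(0) = 20000 and t = 5: P(5) = 20000 e^(0.50) ≈ 32974.


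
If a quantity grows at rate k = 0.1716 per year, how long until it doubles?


Exponential growth: P(t) = P₀ e^(0.1716t). Set P(t)/P₀ = 2: e^(0.1716t) = 2.
Solve: t = ln(2)/0.1716 ≈ 4.04 years.


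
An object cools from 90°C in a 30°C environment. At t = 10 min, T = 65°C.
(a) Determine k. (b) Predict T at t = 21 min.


Newton's law: T(t) = T_a + (T₀ - T_a)e^(-kt).
(a) Use T(10) = 65: (65 - 30)/(90 - 30) = e^(-k·10), so k = -ln(0.583)/10 ≈ 0.0539.
(b) Apply k to t = 21: T(21) = 30 + (60)e^(-1.132) ≈ 49.3°C.


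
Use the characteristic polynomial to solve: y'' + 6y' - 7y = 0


Characteristic equation: r² + 6r - 7 = 0.
Factor: (r - 1)(r + 7) = 0 ⇒ r = 1, -7 (distinct real).
General solution: y = C₁e^(x) + C₂e^(-7x).


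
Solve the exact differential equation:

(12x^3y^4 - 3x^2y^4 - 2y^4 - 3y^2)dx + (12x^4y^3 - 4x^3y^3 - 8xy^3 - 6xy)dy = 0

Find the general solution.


Check exactness: ∂M/∂y = 48x^3y^3 - 12x^2y^3 - 8y^3 - 6y and ∂N/∂x = 48x^3y^3 - 12x^2y^3 - 8y^3 - 6y; equal, so the equation is exact.
Integrate M with respect to x (treating y as constant): ∫M dx = 3x^4y^4 - x^3y^4 - 2xy^4 - 3xy^2 + h(y).
Differentiate w.r.t. y and set equal to N: all terms match, so h'(y) = 0 and h is a constant absorbed into C.
General solution: 3x^4y^4 - x^3y^4 - 2xy^4 - 3xy^2 = C.


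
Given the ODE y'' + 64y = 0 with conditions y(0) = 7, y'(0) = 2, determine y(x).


Characteristic roots of r² + 64 = 0 are ±8i, so y = C₁cos(8x) + C₂sin(8x).
Apply y(0) = 7: C₁ = 7. Differentiate and apply y'(0) = 2: 8·C₂ = 2, so C₂ = 1/4.
Particular solution: y = 7cos(8x) + (1/4)sin(8x).


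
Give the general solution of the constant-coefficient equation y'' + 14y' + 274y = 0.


Characteristic equation: r² + 14r + 274 = 0.
Discriminant is negative; roots r = -7 ± 15i (complex conjugate pair).
General solution uses e^(α x)(C₁ cos(β x) + C₂ sin(β x)): y = e^(-7x)(C₁cos(15x) + C₂sin(15x)).


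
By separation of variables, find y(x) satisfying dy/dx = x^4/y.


Separate variables: y dy = x^4 dx.
Integrate both sides: y²/2 = (1/5)x^5 + C₀.
Multiply by 2: y² = (2/5)x^5 + C.


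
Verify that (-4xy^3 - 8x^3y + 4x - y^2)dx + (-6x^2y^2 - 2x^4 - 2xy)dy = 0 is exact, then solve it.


Check exactness: ∂M/∂y = -12xy^2 - 8x^3 - 2y and ∂N/∂x = -12xy^2 - 8x^3 - 2y; equal, so the equation is exact.
Integrate M with respect to x (treating y as constant): ∫M dx = -2x^2y^3 - 2x^4y + 2x^2 - xy^2 + h(y).
Differentiate w.r.t. y and set equal to N: all terms match, so h'(y) = 0 and h is a constant absorbed into C.
General solution: -2x^2y^3 - 2x^4y + 2x^2 - xy^2 = C.


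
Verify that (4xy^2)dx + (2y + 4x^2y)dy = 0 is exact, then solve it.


Check exactness: ∂M/∂y = 8xy and ∂N/∂x = 8xy; equal, so the equation is exact.
Integrate M with respect to x (treating y as constant): ∫M dx = 2x^2y^2 + h(y).
Differentiate w.r.t. y and set equal to N: the x-dependent terms already match, leaving h'(y) = 2y. Integrate: h(y) = y^2.
So F(x,y) = y^2 + 2x^2y^2.
General solution: y^2 + 2x^2y^2 = C.


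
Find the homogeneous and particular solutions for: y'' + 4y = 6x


Homogeneous: r² + 4 = 0 ⇒ r = ±2i, y_h = C₁cos(2x) + C₂sin(2x).
Polynomial forcing; try y_p = Ax + B. Then y_p'' + 4 y_p = 4(Ax + B) = 6x, so B = 0 and A = 3/2.
General solution: y = C₁cos(2x) + C₂sin(2x) + (3/2)x.


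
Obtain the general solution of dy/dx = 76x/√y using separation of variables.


Separate: √y dy = 76x dx.
Integrate: (2/3)y^(3/2) = 38x² + C.


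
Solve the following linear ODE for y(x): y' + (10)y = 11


P(x) = 10, Q(x) = 11; integrating factor μ = e^(10x).
(μ y)' = 11e^(10x) ⇒ μ y = (11/10)e^(10x) + C.
Divide by μ: y = 11/10 + Ce^(-10x).


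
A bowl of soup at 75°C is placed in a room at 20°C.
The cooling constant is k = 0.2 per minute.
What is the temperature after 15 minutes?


Newton's law: dT/dt = -k(T - T_a) has solution T(t) = T_a + (T₀ - T_a)e^(-kt).
Plug in T_a = 20, T₀ = 75, k = 0.2, t = 15: T(15) = 20 + (55)e^(-3.00) ≈ 22.7°C.


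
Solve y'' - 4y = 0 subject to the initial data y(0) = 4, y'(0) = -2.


Characteristic roots of r² - 4 = 0 are -2, 2.
General solution y = c₁ e^(-2x) + c₂ e^(2x).
Apply y(0) = 4: c₁ + c₂ = 4. Apply y'(0) = -2: -2 c₁ + 2 c₂ = -2.
Solve: c₁ = 5/2, c₂ = 3/2.
Particular solution: y = (5/2)e^(-2x) + (3/2)e^(2x).


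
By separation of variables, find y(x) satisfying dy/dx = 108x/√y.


Separate: √y dy = 108x dx.
Integrate: (2/3)y^(3/2) = 54x² + C.


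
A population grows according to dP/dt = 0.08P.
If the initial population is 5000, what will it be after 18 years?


The ODE dP/dt = 0.08P has solution P(t) = P(0)e^(0.08t).
Substitute P(0) = 5000 and t = 18: P(18) = 5000 e^(1.44) ≈ 21103.


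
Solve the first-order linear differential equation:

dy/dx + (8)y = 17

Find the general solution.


P(x) = 8, Q(x) = 17; integrating factor μ = e^(8x).
(μ y)' = 17e^(8x) ⇒ μ y = (17/8)e^(8x) + C.
Divide by μ: y = 17/8 + Ce^(-8x).


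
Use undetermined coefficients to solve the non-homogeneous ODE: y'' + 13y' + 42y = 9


Characteristic roots of r² + 13r + 42 = 0 are -7, -6.
y_h = C₁e^(-7x) + C₂e^(-6x).
Constant forcing; try y_p = A. Then 42A = 9 ⇒ A = 3/14.
General solution: y = C₁e^(-7x) + C₂e^(-6x) + 3/14.


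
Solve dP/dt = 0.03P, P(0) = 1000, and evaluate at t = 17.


The ODE dP/dt = 0.03P has solution P(t) = P(0)e^(0.03t).
Substitute P(0) = 1000 and t = 17: P(17) = 1000 e^(0.51) ≈ 1665.


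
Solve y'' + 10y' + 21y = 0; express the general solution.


Characteristic equation: r² + 10r + 21 = 0.
Factor: (r + 3)(r + 7) = 0 ⇒ r = -3, -7 (distinct real).
General solution: y = C₁e^(-3x) + C₂e^(-7x).


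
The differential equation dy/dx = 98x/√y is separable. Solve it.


Separate: √y dy = 98x dx.
Integrate: (2/3)y^(3/2) = 49x² + C.


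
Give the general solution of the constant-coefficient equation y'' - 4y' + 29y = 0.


Characteristic equation: r² - 4r + 29 = 0.
Discriminant is negative; roots r = 2 ± 5i (complex conjugate pair).
General solution uses e^(α x)(C₁ cos(β x) + C₂ sin(β x)): y = e^(2x)(C₁cos(5x) + C₂sin(5x)).


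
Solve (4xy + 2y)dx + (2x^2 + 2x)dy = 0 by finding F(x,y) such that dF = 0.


Check exactness: ∂M/∂y = 4x + 2 and ∂N/∂x = 4x + 2; equal, so the equation is exact.
Integrate M with respect to x (treating y as constant): ∫M dx = 2x^2y + 2xy + h(y).
Differentiate w.r.t. y and set equal to N: all terms match, so h'(y) = 0 and h is a constant absorbed into C.
General solution: 2x^2y + 2xy = C.


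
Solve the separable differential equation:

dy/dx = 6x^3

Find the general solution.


Integrate both sides with respect to x: y = ∫ 6x^3 dx = (3/2)x^4 + C.


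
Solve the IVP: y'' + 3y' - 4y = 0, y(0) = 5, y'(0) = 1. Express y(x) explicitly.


Characteristic roots of r² + 3r - 4 = 0 are 1, -4.
General solution y = c₁ e^(x) + c₂ e^(-4x).
Apply y(0) = 5: c₁ + c₂ = 5. Apply y'(0) = 1: 1 c₁ - 4 c₂ = 1.
Solve: c₁ = 21/5, c₂ = 4/5.
Particular solution: y = (21/5)e^(x) + (4/5)e^(-4x).


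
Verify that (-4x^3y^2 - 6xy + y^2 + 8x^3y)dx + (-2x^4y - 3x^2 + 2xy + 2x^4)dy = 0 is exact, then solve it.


Check exactness: ∂M/∂y = -8x^3y - 6x + 2y + 8x^3 and ∂N/∂x = -8x^3y - 6x + 2y + 8x^3; equal, so the equation is exact.
Integrate M with respect to x (treating y as constant): ∫M dx = -x^4y^2 - 3x^2y + xy^2 + 2x^4y + h(y).
Differentiate w.r.t. y and set equal to N: all terms match, so h'(y) = 0 and h is a constant absorbed into C.
General solution: -x^4y^2 - 3x^2y + xy^2 + 2x^4y = C.


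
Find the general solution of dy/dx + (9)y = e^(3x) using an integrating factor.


P(x) = 9 ⇒ μ = e^(9x).
(μ y)' = e^(12x) ⇒ μ y = e^(12x)/12 + C.
Divide by μ: y = (1/12)e^(3x) + Ce^(-9x).


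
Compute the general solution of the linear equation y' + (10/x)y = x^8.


P(x) = 10/x ⇒ μ = x^10.
(x^10 y)' = x^10·x^8 = x^18.
Integrate: x^10 y = x^19/(19) + C.
Solve for y: y = (1/19)x^9 + C/x^10.


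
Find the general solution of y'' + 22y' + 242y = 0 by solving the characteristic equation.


Characteristic equation: r² + 22r + 242 = 0.
Discriminant is negative; roots r = -11 ± 11i (complex conjugate pair).
General solution uses e^(α x)(C₁ cos(β x) + C₂ sin(β x)): y = e^(-11x)(C₁cos(11x) + C₂sin(11x)).


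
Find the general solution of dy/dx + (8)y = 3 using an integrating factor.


P(x) = 8, Q(x) = 3; integrating factor μ = e^(8x).
(μ y)' = 3e^(8x) ⇒ μ y = (3/8)e^(8x) + C.
Divide by μ: y = 3/8 + Ce^(-8x).


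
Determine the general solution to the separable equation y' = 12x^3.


Integrate both sides with respect to x: y = ∫ 12x^3 dx = 3x^4 + C.


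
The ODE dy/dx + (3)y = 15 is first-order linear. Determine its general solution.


P(x) = 3, Q(x) = 15; integrating factor μ = e^(3x).
(μ y)' = 15e^(3x) ⇒ μ y = 5e^(3x) + C.
Divide by μ: y = 5 + Ce^(-3x).


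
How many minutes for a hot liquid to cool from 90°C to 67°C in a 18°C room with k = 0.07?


From T(t) = T_a + (T₀ - T_a)e^(-kt), set T(t) = 67:
(67 - 18) / (90 - 18) = e^(-0.07t), so t = -ln(0.681)/0.07 ≈ 5.5 minutes.


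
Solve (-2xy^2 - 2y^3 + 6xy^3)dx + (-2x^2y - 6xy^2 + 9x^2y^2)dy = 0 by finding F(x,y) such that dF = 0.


Check exactness: ∂M/∂y = -4xy - 6y^2 + 18xy^2 and ∂N/∂x = -4xy - 6y^2 + 18xy^2; equal, so the equation is exact.
Integrate M with respect to x (treating y as constant): ∫M dx = -x^2y^2 - 2xy^3 + 3x^2y^3 + h(y).
Differentiate w.r.t. y and set equal to N: all terms match, so h'(y) = 0 and h is a constant absorbed into C.
General solution: -x^2y^2 - 2xy^3 + 3x^2y^3 = C.


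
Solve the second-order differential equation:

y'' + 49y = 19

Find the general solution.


Homogeneous part: r² + 49 = 0 ⇒ r = ±7i, so y_h = C₁cos(7x) + C₂sin(7x).
Try constant y_p = A; plug in: 49A = 19 ⇒ A = 19/49.
General solution: y = C₁cos(7x) + C₂sin(7x) + 19/49.


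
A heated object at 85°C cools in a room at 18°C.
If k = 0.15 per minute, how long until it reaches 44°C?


From T(t) = T_a + (T₀ - T_a)e^(-kt), set T(t) = 44:
(44 - 18) / (85 - 18) = e^(-0.15t), so t = -ln(0.388)/0.15 ≈ 6.3 minutes.


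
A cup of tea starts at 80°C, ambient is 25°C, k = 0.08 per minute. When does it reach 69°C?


From T(t) = T_a + (T₀ - T_a)e^(-kt), set T(t) = 69:
(69 - 25) / (80 - 25) = e^(-0.08t), so t = -ln(0.800)/0.08 ≈ 2.8 minutes.


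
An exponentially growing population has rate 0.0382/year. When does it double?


Exponential growth: P(t) = P₀ e^(0.0382t). Set P(t)/P₀ = 2: e^(0.0382t) = 2.
Solve: t = ln(2)/0.0382 ≈ 18.15 years.


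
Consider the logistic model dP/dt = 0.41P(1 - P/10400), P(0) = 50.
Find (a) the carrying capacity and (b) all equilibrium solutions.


Logistic ODE dP/dt = 0.41P(1 - P/10400) has equilibria where dP/dt = 0, i.e. P = 0 or P = 10400.
The coefficient (1 - P/K) = 0 when P = K, identifying K = 10400 as the carrying capacity.
(a) K = 10400; (b) equilibria P = 0 and P = 10400.


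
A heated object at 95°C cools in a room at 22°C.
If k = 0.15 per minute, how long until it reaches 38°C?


From T(t) = T_a + (T₀ - T_a)e^(-kt), set T(t) = 38:
(38 - 22) / (95 - 22) = e^(-0.15t), so t = -ln(0.219)/0.15 ≈ 10.1 minutes.


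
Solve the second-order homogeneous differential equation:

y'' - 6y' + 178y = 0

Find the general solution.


Characteristic equation: r² - 6r + 178 = 0.
Discriminant is negative; roots r = 3 ± 13i (complex conjugate pair).
General solution uses e^(α x)(C₁ cos(β x) + C₂ sin(β x)): y = e^(3x)(C₁cos(13x) + C₂sin(13x)).


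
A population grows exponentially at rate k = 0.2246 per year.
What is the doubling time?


Exponential growth: P(t) = P₀ e^(0.2246t). Set P(t)/P₀ = 2: e^(0.2246t) = 2.
Solve: t = ln(2)/0.2246 ≈ 3.09 years.


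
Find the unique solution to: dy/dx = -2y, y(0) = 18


General solution of y' = -2y is y = Ce^(-2x).
Apply y(0) = 18: C = 18.
Particular solution: y = 18e^(-2x).


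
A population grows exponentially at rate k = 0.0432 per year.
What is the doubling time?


Exponential growth: P(t) = P₀ e^(0.0432t). Set P(t)/P₀ = 2: e^(0.0432t) = 2.
Solve: t = ln(2)/0.0432 ≈ 16.05 years.


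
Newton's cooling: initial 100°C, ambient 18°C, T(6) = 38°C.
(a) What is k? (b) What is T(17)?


Newton's law: T(t) = T_a + (T₀ - T_a)e^(-kt).
(a) Use T(6) = 38: (38 - 18)/(100 - 18) = e^(-k·6), so k = -ln(0.244)/6 ≈ 0.2352.
(b) Apply k to t = 17: T(17) = 18 + (82)e^(-3.998) ≈ 19.5°C.


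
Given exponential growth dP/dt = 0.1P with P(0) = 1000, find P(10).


The ODE dP/dt = 0.1P has solution P(t) = P(0)e^(0.1t).
Substitute P(0) = 1000 and t = 10: P(10) = 1000 e^(1.00) ≈ 2718.


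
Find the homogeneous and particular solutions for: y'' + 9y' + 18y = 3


Characteristic roots of r² + 9r + 18 = 0 are -3, -6.
y_h = C₁e^(-3x) + C₂e^(-6x).
Constant forcing; try y_p = A. Then 18A = 3 ⇒ A = 1/6.
General solution: y = C₁e^(-3x) + C₂e^(-6x) + 1/6.


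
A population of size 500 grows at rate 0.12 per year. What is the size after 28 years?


The ODE dP/dt = 0.12P has solution P(t) = P(0)e^(0.12t).
Substitute P(0) = 500 and t = 28: P(28) = 500 e^(3.36) ≈ 14395.


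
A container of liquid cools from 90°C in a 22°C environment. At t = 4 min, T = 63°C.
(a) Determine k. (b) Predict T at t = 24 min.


Newton's law: T(t) = T_a + (T₀ - T_a)e^(-kt).
(a) Use T(4) = 63: (63 - 22)/(90 - 22) = e^(-k·4), so k = -ln(0.603)/4 ≈ 0.1265.
(b) Apply k to t = 24: T(24) = 22 + (68)e^(-3.036) ≈ 25.3°C.


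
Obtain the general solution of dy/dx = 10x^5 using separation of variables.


Integrate both sides with respect to x: y = ∫ 10x^5 dx = (5/3)x^6 + C.


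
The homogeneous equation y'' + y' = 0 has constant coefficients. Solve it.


Characteristic equation: r² + r = 0.
Factor: (r + 1)(r - 0) = 0 ⇒ r = -1, 0 (distinct real).
General solution: y = C₁e^(-x) + C₂.


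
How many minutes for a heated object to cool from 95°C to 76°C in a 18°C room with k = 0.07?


From T(t) = T_a + (T₀ - T_a)e^(-kt), set T(t) = 76:
(76 - 18) / (95 - 18) = e^(-0.07t), so t = -ln(0.753)/0.07 ≈ 4.0 minutes.


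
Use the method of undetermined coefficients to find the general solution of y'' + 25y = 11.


Homogeneous part: r² + 25 = 0 ⇒ r = ±5i, so y_h = C₁cos(5x) + C₂sin(5x).
Try constant y_p = A; plug in: 25A = 11 ⇒ A = 11/25.
General solution: y = C₁cos(5x) + C₂sin(5x) + 11/25.


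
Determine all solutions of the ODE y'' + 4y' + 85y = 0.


Characteristic equation: r² + 4r + 85 = 0.
Discriminant is negative; roots r = -2 ± 9i (complex conjugate pair).
General solution uses e^(α x)(C₁ cos(β x) + C₂ sin(β x)): y = e^(-2x)(C₁cos(9x) + C₂sin(9x)).


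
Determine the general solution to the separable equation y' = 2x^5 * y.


Separate variables: dy/y = 2x^5 dx.
Integrate: ln|y| = (1/3)x^6 + C₀.
Exponentiate: y = Ce^((1/3)x^6).


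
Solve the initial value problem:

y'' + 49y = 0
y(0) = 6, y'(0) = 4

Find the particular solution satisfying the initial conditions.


Characteristic roots of r² + 49 = 0 are ±7i, so y = C₁cos(7x) + C₂sin(7x).
Apply y(0) = 6: C₁ = 6. Differentiate and apply y'(0) = 4: 7·C₂ = 4, so C₂ = 4/7.
Particular solution: y = 6cos(7x) + (4/7)sin(7x).


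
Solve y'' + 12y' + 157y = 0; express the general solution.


Characteristic equation: r² + 12r + 157 = 0.
Discriminant is negative; roots r = -6 ± 11i (complex conjugate pair).
General solution uses e^(α x)(C₁ cos(β x) + C₂ sin(β x)): y = e^(-6x)(C₁cos(11x) + C₂sin(11x)).


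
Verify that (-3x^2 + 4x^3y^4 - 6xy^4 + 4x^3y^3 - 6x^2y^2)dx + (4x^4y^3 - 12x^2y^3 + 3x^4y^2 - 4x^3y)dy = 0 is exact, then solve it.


Check exactness: ∂M/∂y = 16x^3y^3 - 24xy^3 + 12x^3y^2 - 12x^2y and ∂N/∂x = 16x^3y^3 - 24xy^3 + 12x^3y^2 - 12x^2y; equal, so the equation is exact.
Integrate M with respect to x (treating y as constant): ∫M dx = -x^3 + x^4y^4 - 3x^2y^4 + x^4y^3 - 2x^3y^2 + h(y).
Differentiate w.r.t. y and set equal to N: all terms match, so h'(y) = 0 and h is a constant absorbed into C.
General solution: -x^3 + x^4y^4 - 3x^2y^4 + x^4y^3 - 2x^3y^2 = C.


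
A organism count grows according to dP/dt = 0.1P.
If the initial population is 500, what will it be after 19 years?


The ODE dP/dt = 0.1P has solution P(t) = P(0)e^(0.1t).
Substitute P(0) = 500 and t = 19: P(19) = 500 e^(1.90) ≈ 3343.


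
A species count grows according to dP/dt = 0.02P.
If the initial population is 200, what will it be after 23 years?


The ODE dP/dt = 0.02P has solution P(t) = P(0)e^(0.02t).
Substitute P(0) = 200 and t = 23: P(23) = 200 e^(0.46) ≈ 317.


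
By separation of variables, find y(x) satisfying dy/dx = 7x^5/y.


Separate variables: y dy = 7x^5 dx.
Integrate both sides: y²/2 = (7/6)x^6 + C₀.
Multiply by 2: y² = (7/3)x^6 + C.


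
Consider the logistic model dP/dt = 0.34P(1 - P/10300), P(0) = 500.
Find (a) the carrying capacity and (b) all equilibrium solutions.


Logistic ODE dP/dt = 0.34P(1 - P/10300) has equilibria where dP/dt = 0, i.e. P = 0 or P = 10300.
The coefficient (1 - P/K) = 0 when P = K, identifying K = 10300 as the carrying capacity.
(a) K = 10300; (b) equilibria P = 0 and P = 10300.


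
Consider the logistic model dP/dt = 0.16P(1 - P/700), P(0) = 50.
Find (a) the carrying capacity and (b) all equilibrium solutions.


Logistic ODE dP/dt = 0.16P(1 - P/700) has equilibria where dP/dt = 0, i.e. P = 0 or P = 700.
The coefficient (1 - P/K) = 0 when P = K, identifying K = 700 as the carrying capacity.
(a) K = 700; (b) equilibria P = 0 and P = 700.


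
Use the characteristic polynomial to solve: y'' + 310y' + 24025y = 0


Characteristic equation: r² + 310r + 24025 = 0, i.e. (r + 155)² = 0.
Repeated root r = -155; include an x factor for the second linearly independent solution.
General solution: y = (C₁ + C₂x)e^(-155x).


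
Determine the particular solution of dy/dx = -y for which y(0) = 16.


General solution of y' = -y is y = Ce^(-x).
Apply y(0) = 16: C = 16.
Particular solution: y = 16e^(-x).


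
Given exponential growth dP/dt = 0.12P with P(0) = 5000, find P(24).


The ODE dP/dt = 0.12P has solution P(t) = P(0)e^(0.12t).
Substitute P(0) = 5000 and t = 24: P(24) = 5000 e^(2.88) ≈ 89071.


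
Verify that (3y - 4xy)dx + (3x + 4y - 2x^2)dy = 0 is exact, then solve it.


Check exactness: ∂M/∂y = 3 - 4x and ∂N/∂x = 3 - 4x; equal, so the equation is exact.
Integrate M with respect to x (treating y as constant): ∫M dx = 3xy - 2x^2y + h(y).
Differentiate w.r.t. y and set equal to N: the x-dependent terms already match, leaving h'(y) = 4y. Integrate: h(y) = 2y^2.
So F(x,y) = 3xy + 2y^2 - 2x^2y.
General solution: 3xy + 2y^2 - 2x^2y = C.


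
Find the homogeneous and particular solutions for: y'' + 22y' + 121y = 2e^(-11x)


Characteristic polynomial (r + 11)² = 0; repeated root r = -11.
y_h = (C₁ + C₂x)e^(-11x). Forcing matches the repeated root (resonance), so try y_p = Ax² e^(-11x).
Substitute and solve for A: 2A = 2, so A = 1.
General solution: y = (C₁ + C₂x + x²)e^(-11x).


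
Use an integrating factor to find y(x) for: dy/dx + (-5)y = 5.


P(x) = -5 ⇒ μ = e^(-5x).
(μ y)' = 5e^(-5x) ⇒ μ y = -e^(-5x) + C.
Divide by μ: y = -1 + Ce^(5x).


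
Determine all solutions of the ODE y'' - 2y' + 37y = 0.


Characteristic equation: r² - 2r + 37 = 0.
Discriminant is negative; roots r = 1 ± 6i (complex conjugate pair).
General solution uses e^(α x)(C₁ cos(β x) + C₂ sin(β x)): y = e^(x)(C₁cos(6x) + C₂sin(6x)).


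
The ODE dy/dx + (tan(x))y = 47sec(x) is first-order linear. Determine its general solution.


P(x) = tan(x) ⇒ μ = e^(∫tan(x)dx) = sec(x).
(sec(x) y)' = 47sec²(x) ⇒ sec(x) y = 47tan(x) + C.
Multiply by cos(x): y = 47sin(x) + C·cos(x).


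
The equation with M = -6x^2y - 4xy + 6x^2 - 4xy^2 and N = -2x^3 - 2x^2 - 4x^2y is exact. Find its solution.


Check exactness: ∂M/∂y = -6x^2 - 4x - 8xy and ∂N/∂x = -6x^2 - 4x - 8xy; equal, so the equation is exact.
Integrate M with respect to x (treating y as constant): ∫M dx = -2x^3y - 2x^2y + 2x^3 - 2x^2y^2 + h(y).
Differentiate w.r.t. y and set equal to N: all terms match, so h'(y) = 0 and h is a constant absorbed into C.
General solution: -2x^3y - 2x^2y + 2x^3 - 2x^2y^2 = C.


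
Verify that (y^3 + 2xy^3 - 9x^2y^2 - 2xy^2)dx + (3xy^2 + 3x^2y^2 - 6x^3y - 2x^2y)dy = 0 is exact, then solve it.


Check exactness: ∂M/∂y = 3y^2 + 6xy^2 - 18x^2y - 4xy and ∂N/∂x = 3y^2 + 6xy^2 - 18x^2y - 4xy; equal, so the equation is exact.
Integrate M with respect to x (treating y as constant): ∫M dx = xy^3 + x^2y^3 - 3x^3y^2 - x^2y^2 + h(y).
Differentiate w.r.t. y and set equal to N: all terms match, so h'(y) = 0 and h is a constant absorbed into C.
General solution: xy^3 + x^2y^3 - 3x^3y^2 - x^2y^2 = C.


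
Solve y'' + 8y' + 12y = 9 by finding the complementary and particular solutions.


Characteristic roots of r² + 8r + 12 = 0 are -6, -2.
y_h = C₁e^(-6x) + C₂e^(-2x).
Constant forcing; try y_p = A. Then 12A = 9 ⇒ A = 3/4.
General solution: y = C₁e^(-6x) + C₂e^(-2x) + 3/4.


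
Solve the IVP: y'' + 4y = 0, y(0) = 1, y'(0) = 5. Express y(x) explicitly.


Characteristic roots of r² + 4 = 0 are ±2i, so y = C₁cos(2x) + C₂sin(2x).
Apply y(0) = 1: C₁ = 1. Differentiate and apply y'(0) = 5: 2·C₂ = 5, so C₂ = 5/2.
Particular solution: y = cos(2x) + (5/2)sin(2x).


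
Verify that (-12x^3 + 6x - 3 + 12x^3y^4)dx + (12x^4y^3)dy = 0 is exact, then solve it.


Check exactness: ∂M/∂y = 48x^3y^3 and ∂N/∂x = 48x^3y^3; equal, so the equation is exact.
Integrate M with respect to x (treating y as constant): ∫M dx = -3x^4 + 3x^2 - 3x + 3x^4y^4 + h(y).
Differentiate w.r.t. y and set equal to N: all terms match, so h'(y) = 0 and h is a constant absorbed into C.
General solution: -3x^4 + 3x^2 - 3x + 3x^4y^4 = C.


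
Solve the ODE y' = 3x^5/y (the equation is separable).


Separate variables: y dy = 3x^5 dx.
Integrate both sides: y²/2 = (1/2)x^6 + C₀.
Multiply by 2: y² = x^6 + C.


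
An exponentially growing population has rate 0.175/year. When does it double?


Exponential growth: P(t) = P₀ e^(0.175t). Set P(t)/P₀ = 2: e^(0.175t) = 2.
Solve: t = ln(2)/0.175 ≈ 3.96 years.


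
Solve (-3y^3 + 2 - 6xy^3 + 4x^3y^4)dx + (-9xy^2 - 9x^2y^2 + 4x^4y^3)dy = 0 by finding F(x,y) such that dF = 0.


Check exactness: ∂M/∂y = -9y^2 - 18xy^2 + 16x^3y^3 and ∂N/∂x = -9y^2 - 18xy^2 + 16x^3y^3; equal, so the equation is exact.
Integrate M with respect to x (treating y as constant): ∫M dx = -3xy^3 + 2x - 3x^2y^3 + x^4y^4 + h(y).
Differentiate w.r.t. y and set equal to N: all terms match, so h'(y) = 0 and h is a constant absorbed into C.
General solution: -3xy^3 + 2x - 3x^2y^3 + x^4y^4 = C.


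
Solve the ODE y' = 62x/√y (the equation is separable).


Separate: √y dy = 62x dx.
Integrate: (2/3)y^(3/2) = 31x² + C.


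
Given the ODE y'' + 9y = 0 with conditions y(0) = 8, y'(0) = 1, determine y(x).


Characteristic roots of r² + 9 = 0 are ±3i, so y = C₁cos(3x) + C₂sin(3x).
Apply y(0) = 8: C₁ = 8. Differentiate and apply y'(0) = 1: 3·C₂ = 1, so C₂ = 1/3.
Particular solution: y = 8cos(3x) + (1/3)sin(3x).


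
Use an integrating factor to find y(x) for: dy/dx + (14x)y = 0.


P(x) = 14x ⇒ μ = e^(7x²).
Q(x) = 0 so μ y is constant: y = Ce^(-7x²).


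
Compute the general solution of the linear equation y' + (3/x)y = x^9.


P(x) = 3/x ⇒ μ = x^3.
(x^3 y)' = x^3·x^9 = x^12.
Integrate: x^3 y = x^13/(13) + C.
Solve for y: y = (1/13)x^10 + C/x^3.


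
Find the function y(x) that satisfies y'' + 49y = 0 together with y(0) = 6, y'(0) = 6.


Characteristic roots of r² + 49 = 0 are ±7i, so y = C₁cos(7x) + C₂sin(7x).
Apply y(0) = 6: C₁ = 6. Differentiate and apply y'(0) = 6: 7·C₂ = 6, so C₂ = 6/7.
Particular solution: y = 6cos(7x) + (6/7)sin(7x).


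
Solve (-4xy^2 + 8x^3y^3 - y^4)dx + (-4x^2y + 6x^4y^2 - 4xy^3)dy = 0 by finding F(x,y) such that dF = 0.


Check exactness: ∂M/∂y = -8xy + 24x^3y^2 - 4y^3 and ∂N/∂x = -8xy + 24x^3y^2 - 4y^3; equal, so the equation is exact.
Integrate M with respect to x (treating y as constant): ∫M dx = -2x^2y^2 + 2x^4y^3 - xy^4 + h(y).
Differentiate w.r.t. y and set equal to N: all terms match, so h'(y) = 0 and h is a constant absorbed into C.
General solution: -2x^2y^2 + 2x^4y^3 - xy^4 = C.


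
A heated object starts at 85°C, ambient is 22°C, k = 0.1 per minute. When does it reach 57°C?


From T(t) = T_a + (T₀ - T_a)e^(-kt), set T(t) = 57:
(57 - 22) / (85 - 22) = e^(-0.1t), so t = -ln(0.556)/0.1 ≈ 5.9 minutes.


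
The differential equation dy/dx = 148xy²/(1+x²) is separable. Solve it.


Separate: dy/y² = 148x/(1+x²) dx.
Integrate LHS: ∫ dy/y² = -1/y.
Integrate RHS via u = 1+x²: 74ln(1+x²) + C.
Result: -1/y = 74ln(1+x²) + C.


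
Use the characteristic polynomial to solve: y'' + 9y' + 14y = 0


Characteristic equation: r² + 9r + 14 = 0.
Factor: (r + 7)(r + 2) = 0 ⇒ r = -7, -2 (distinct real).
General solution: y = C₁e^(-7x) + C₂e^(-2x).


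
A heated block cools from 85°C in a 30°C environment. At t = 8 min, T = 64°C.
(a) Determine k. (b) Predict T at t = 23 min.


Newton's law: T(t) = T_a + (T₀ - T_a)e^(-kt).
(a) Use T(8) = 64: (64 - 30)/(85 - 30) = e^(-k·8), so k = -ln(0.618)/8 ≈ 0.0601.
(b) Apply k to t = 23: T(23) = 30 + (55)e^(-1.383) ≈ 43.8°C.


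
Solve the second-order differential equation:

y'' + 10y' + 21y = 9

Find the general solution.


Characteristic roots of r² + 10r + 21 = 0 are -7, -3.
y_h = C₁e^(-7x) + C₂e^(-3x).
Constant forcing; try y_p = A. Then 21A = 9 ⇒ A = 3/7.
General solution: y = C₁e^(-7x) + C₂e^(-3x) + 3/7.


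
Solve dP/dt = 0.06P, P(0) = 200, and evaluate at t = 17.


The ODE dP/dt = 0.06P has solution P(t) = P(0)e^(0.06t).
Substitute P(0) = 200 and t = 17: P(17) = 200 e^(1.02) ≈ 555.


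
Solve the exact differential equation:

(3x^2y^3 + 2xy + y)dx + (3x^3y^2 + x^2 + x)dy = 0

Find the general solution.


Check exactness: ∂M/∂y = 9x^2y^2 + 2x + 1 and ∂N/∂x = 9x^2y^2 + 2x + 1; equal, so the equation is exact.
Integrate M with respect to x (treating y as constant): ∫M dx = x^3y^3 + x^2y + xy + h(y).
Differentiate w.r.t. y and set equal to N: all terms match, so h'(y) = 0 and h is a constant absorbed into C.
General solution: x^3y^3 + x^2y + xy = C.


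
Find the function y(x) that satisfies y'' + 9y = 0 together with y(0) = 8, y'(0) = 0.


Characteristic roots of r² + 9 = 0 are ±3i, so y = C₁cos(3x) + C₂sin(3x).
Apply y(0) = 8: C₁ = 8. Differentiate and apply y'(0) = 0: 3·C₂ = 0, so C₂ = 0.
Particular solution: y = 8cos(3x).


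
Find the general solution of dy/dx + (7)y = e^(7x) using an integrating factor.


P(x) = 7 ⇒ μ = e^(7x).
(μ y)' = e^(14x) ⇒ μ y = e^(14x)/14 + C.
Divide by μ: y = (1/14)e^(7x) + Ce^(-7x).


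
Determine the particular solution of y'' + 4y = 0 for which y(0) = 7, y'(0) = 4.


Characteristic roots of r² + 4 = 0 are ±2i, so y = C₁cos(2x) + C₂sin(2x).
Apply y(0) = 7: C₁ = 7. Differentiate and apply y'(0) = 4: 2·C₂ = 4, so C₂ = 2.
Particular solution: y = 7cos(2x) + 2sin(2x).


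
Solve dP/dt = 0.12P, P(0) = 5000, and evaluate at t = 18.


The ODE dP/dt = 0.12P has solution P(t) = P(0)e^(0.12t).
Substitute P(0) = 5000 and t = 18: P(18) = 5000 e^(2.16) ≈ 43356.


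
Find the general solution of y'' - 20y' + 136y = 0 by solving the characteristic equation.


Characteristic equation: r² - 20r + 136 = 0.
Discriminant is negative; roots r = 10 ± 6i (complex conjugate pair).
General solution uses e^(α x)(C₁ cos(β x) + C₂ sin(β x)): y = e^(10x)(C₁cos(6x) + C₂sin(6x)).


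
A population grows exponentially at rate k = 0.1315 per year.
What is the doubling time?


Exponential growth: P(t) = P₀ e^(0.1315t). Set P(t)/P₀ = 2: e^(0.1315t) = 2.
Solve: t = ln(2)/0.1315 ≈ 5.27 years.


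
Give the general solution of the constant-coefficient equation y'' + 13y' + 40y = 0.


Characteristic equation: r² + 13r + 40 = 0.
Factor: (r + 8)(r + 5) = 0 ⇒ r = -8, -5 (distinct real).
General solution: y = C₁e^(-8x) + C₂e^(-5x).


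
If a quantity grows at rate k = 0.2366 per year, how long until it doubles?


Exponential growth: P(t) = P₀ e^(0.2366t). Set P(t)/P₀ = 2: e^(0.2366t) = 2.
Solve: t = ln(2)/0.2366 ≈ 2.93 years.


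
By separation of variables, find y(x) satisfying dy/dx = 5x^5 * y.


Separate variables: dy/y = 5x^5 dx.
Integrate: ln|y| = (5/6)x^6 + C₀.
Exponentiate: y = Ce^((5/6)x^6).


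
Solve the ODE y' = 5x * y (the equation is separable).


Separate variables: dy/y = 5x dx.
Integrate: ln|y| = (5/2)x^2 + C₀.
Exponentiate: y = Ce^((5/2)x^2).


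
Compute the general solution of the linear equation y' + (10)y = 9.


P(x) = 10, Q(x) = 9; integrating factor μ = e^(10x).
(μ y)' = 9e^(10x) ⇒ μ y = (9/10)e^(10x) + C.
Divide by μ: y = 9/10 + Ce^(-10x).


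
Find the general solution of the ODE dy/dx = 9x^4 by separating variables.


Integrate both sides with respect to x: y = ∫ 9x^4 dx = (9/5)x^5 + C.


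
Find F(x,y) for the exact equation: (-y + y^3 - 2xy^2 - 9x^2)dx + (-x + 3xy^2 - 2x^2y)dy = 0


Check exactness: ∂M/∂y = -1 + 3y^2 - 4xy and ∂N/∂x = -1 + 3y^2 - 4xy; equal, so the equation is exact.
Integrate M with respect to x (treating y as constant): ∫M dx = -xy + xy^3 - x^2y^2 - 3x^3 + h(y).
Differentiate w.r.t. y and set equal to N: all terms match, so h'(y) = 0 and h is a constant absorbed into C.
General solution: -xy + xy^3 - x^2y^2 - 3x^3 = C.


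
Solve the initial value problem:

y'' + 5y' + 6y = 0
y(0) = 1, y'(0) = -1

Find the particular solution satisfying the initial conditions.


Characteristic roots of r² + 5r + 6 = 0 are -2, -3.
General solution y = c₁ e^(-2x) + c₂ e^(-3x).
Apply y(0) = 1: c₁ + c₂ = 1. Apply y'(0) = -1: -2 c₁ - 3 c₂ = -1.
Solve: c₁ = 2, c₂ = -1.
Particular solution: y = 2e^(-2x) - e^(-3x).


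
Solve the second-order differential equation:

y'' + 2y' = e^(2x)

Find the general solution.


Characteristic roots of r² + 2r = 0 are 0, -2.
y_h = C₁ + C₂e^(-2x).
Forcing exponent 2 is not a characteristic root; try y_p = Ae^(2x).
Substitute: A·(4 + (2)·2 + (0)) = A·8 = 1, so A = 1/8.
General solution: y = C₁ + C₂e^(-2x) + (1/8)e^(2x).


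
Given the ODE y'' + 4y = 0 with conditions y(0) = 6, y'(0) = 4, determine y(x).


Characteristic roots of r² + 4 = 0 are ±2i, so y = C₁cos(2x) + C₂sin(2x).
Apply y(0) = 6: C₁ = 6. Differentiate and apply y'(0) = 4: 2·C₂ = 4, so C₂ = 2.
Particular solution: y = 6cos(2x) + 2sin(2x).


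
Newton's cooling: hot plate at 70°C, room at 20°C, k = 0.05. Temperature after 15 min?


Newton's law: dT/dt = -k(T - T_a) has solution T(t) = T_a + (T₀ - T_a)e^(-kt).
Plug in T_a = 20, T₀ = 70, k = 0.05, t = 15: T(15) = 20 + (50)e^(-0.75) ≈ 43.6°C.


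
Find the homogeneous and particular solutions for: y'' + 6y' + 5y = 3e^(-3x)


Characteristic roots of r² + 6r + 5 = 0 are -1, -5.
y_h = C₁e^(-x) + C₂e^(-5x).
Forcing exponent -3 is not a characteristic root; try y_p = Ae^(-3x).
Substitute: A·(9 + (6)·-3 + (5)) = A·-4 = 3, so A = -3/4.
General solution: y = C₁e^(-x) + C₂e^(-5x) - (3/4)e^(-3x).


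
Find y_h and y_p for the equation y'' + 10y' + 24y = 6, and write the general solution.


Characteristic roots of r² + 10r + 24 = 0 are -6, -4.
y_h = C₁e^(-6x) + C₂e^(-4x).
Constant forcing; try y_p = A. Then 24A = 6 ⇒ A = 1/4.
General solution: y = C₁e^(-6x) + C₂e^(-4x) + 1/4.


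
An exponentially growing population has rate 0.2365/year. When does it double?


Exponential growth: P(t) = P₀ e^(0.2365t). Set P(t)/P₀ = 2: e^(0.2365t) = 2.
Solve: t = ln(2)/0.2365 ≈ 2.93 years.


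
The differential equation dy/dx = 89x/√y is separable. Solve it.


Separate: √y dy = 89x dx.
Integrate: (2/3)y^(3/2) = (89/2)x² + C.


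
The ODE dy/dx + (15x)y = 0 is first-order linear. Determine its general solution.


P(x) = 15x ⇒ μ = e^((15/2)x²).
Q(x) = 0 so μ y is constant: y = Ce^(-(15/2)x²).


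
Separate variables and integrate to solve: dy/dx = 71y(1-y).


Separate: dy/[y(1-y)] = 71 dx.
Partial fractions: 1/[y(1-y)] = 1/y + 1/(1-y).
Integrate: ln|y/(1-y)| = 71x + C₀.
Solve for y: y = 1/(1 + Ce^(-71x)).


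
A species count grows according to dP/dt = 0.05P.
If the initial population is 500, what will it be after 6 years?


The ODE dP/dt = 0.05P has solution P(t) = P(0)e^(0.05t).
Substitute P(0) = 500 and t = 6: P(6) = 500 e^(0.30) ≈ 675.


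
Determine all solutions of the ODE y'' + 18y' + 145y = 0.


Characteristic equation: r² + 18r + 145 = 0.
Discriminant is negative; roots r = -9 ± 8i (complex conjugate pair).
General solution uses e^(α x)(C₁ cos(β x) + C₂ sin(β x)): y = e^(-9x)(C₁cos(8x) + C₂sin(8x)).


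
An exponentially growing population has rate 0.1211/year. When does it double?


Exponential growth: P(t) = P₀ e^(0.1211t). Set P(t)/P₀ = 2: e^(0.1211t) = 2.
Solve: t = ln(2)/0.1211 ≈ 5.72 years.


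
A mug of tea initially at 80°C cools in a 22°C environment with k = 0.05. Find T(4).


Newton's law: dT/dt = -k(T - T_a) has solution T(t) = T_a + (T₀ - T_a)e^(-kt).
Plug in T_a = 22, T₀ = 80, k = 0.05, t = 4: T(4) = 22 + (58)e^(-0.20) ≈ 69.5°C.


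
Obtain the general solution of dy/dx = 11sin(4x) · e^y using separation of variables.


Separate: e^(-y) dy = 11sin(4x) dx.
Integrate: -e^(-y) = -(11/4)cos(4x) + C₀.
Rearrange: e^(-y) = (11/4)cos(4x) + C.


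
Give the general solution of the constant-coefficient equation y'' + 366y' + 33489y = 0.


Characteristic equation: r² + 366r + 33489 = 0, i.e. (r + 183)² = 0.
Repeated root r = -183; include an x factor for the second linearly independent solution.
General solution: y = (C₁ + C₂x)e^(-183x).


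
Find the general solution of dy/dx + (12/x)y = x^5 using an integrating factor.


P(x) = 12/x ⇒ μ = x^12.
(x^12 y)' = x^17 ⇒ x^12 y = x^18/(18) + C.
Solve for y: y = (1/18)x^6 + C/x^12.


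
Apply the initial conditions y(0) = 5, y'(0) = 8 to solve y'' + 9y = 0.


Characteristic roots of r² + 9 = 0 are ±3i, so y = C₁cos(3x) + C₂sin(3x).
Apply y(0) = 5: C₁ = 5. Differentiate and apply y'(0) = 8: 3·C₂ = 8, so C₂ = 8/3.
Particular solution: y = 5cos(3x) + (8/3)sin(3x).


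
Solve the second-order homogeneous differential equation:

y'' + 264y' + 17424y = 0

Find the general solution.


Characteristic equation: r² + 264r + 17424 = 0, i.e. (r + 132)² = 0.
Repeated root r = -132; include an x factor for the second linearly independent solution.
General solution: y = (C₁ + C₂x)e^(-132x).


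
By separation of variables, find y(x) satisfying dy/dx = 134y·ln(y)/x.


Separate: dy/[y ln(y)] = 134 dx/x.
Substitute u = ln(y): du/u = 134 dx/x.
Integrate: ln|ln(y)| = 134ln|x| + C₀, hence ln(y) = C·x^134.


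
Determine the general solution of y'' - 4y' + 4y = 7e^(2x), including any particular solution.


Characteristic polynomial (r - 2)² = 0; repeated root r = 2.
y_h = (C₁ + C₂x)e^(2x). Forcing matches the repeated root (resonance), so try y_p = Ax² e^(2x).
Substitute and solve for A: 2A = 7, so A = 7/2.
General solution: y = (C₁ + C₂x + (7/2)x²)e^(2x).


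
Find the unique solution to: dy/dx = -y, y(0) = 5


General solution of y' = -y is y = Ce^(-x).
Apply y(0) = 5: C = 5.
Particular solution: y = 5e^(-x).


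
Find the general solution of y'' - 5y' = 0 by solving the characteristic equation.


Characteristic equation: r² - 5r = 0.
Factor: (r - 5)(r - 0) = 0 ⇒ r = 5, 0 (distinct real).
General solution: y = C₁e^(5x) + C₂.


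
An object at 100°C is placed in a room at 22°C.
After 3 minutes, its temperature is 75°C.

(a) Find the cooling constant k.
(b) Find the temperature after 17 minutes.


Newton's law: T(t) = T_a + (T₀ - T_a)e^(-kt).
(a) Use T(3) = 75: (75 - 22)/(100 - 22) = e^(-k·3), so k = -ln(0.679)/3 ≈ 0.1288.
(b) Apply k to t = 17: T(17) = 22 + (78)e^(-2.190) ≈ 30.7°C.


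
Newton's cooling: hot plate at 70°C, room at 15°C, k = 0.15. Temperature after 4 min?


Newton's law: dT/dt = -k(T - T_a) has solution T(t) = T_a + (T₀ - T_a)e^(-kt).
Plug in T_a = 15, T₀ = 70, k = 0.15, t = 4: T(4) = 15 + (55)e^(-0.60) ≈ 45.2°C.


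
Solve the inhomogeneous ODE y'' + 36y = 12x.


Homogeneous: r² + 36 = 0 ⇒ r = ±6i, y_h = C₁cos(6x) + C₂sin(6x).
Polynomial forcing; try y_p = Ax + B. Then y_p'' + 36 y_p = 36(Ax + B) = 12x, so B = 0 and A = 1/3.
General solution: y = C₁cos(6x) + C₂sin(6x) + (1/3)x.


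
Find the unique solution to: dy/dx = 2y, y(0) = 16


General solution of y' = 2y is y = Ce^(2x).
Apply y(0) = 16: C = 16.
Particular solution: y = 16e^(2x).


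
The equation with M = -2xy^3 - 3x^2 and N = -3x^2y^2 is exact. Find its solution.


Check exactness: ∂M/∂y = -6xy^2 and ∂N/∂x = -6xy^2; equal, so the equation is exact.
Integrate M with respect to x (treating y as constant): ∫M dx = -x^2y^3 - x^3 + h(y).
Differentiate w.r.t. y and set equal to N: all terms match, so h'(y) = 0 and h is a constant absorbed into C.
General solution: -x^2y^3 - x^3 = C.


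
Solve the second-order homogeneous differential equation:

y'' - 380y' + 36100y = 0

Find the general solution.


Characteristic equation: r² - 380r + 36100 = 0, i.e. (r - 190)² = 0.
Repeated root r = 190; include an x factor for the second linearly independent solution.
General solution: y = (C₁ + C₂x)e^(190x).
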